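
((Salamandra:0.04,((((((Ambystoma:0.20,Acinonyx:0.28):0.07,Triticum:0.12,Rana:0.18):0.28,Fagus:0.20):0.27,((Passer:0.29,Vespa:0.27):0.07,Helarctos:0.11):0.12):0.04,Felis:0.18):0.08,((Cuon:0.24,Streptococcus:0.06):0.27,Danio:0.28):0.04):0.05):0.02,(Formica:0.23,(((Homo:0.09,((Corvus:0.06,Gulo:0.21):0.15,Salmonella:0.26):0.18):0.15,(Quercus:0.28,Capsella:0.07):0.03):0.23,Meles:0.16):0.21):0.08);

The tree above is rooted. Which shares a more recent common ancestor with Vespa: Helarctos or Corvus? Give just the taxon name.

The MRCA of Vespa and Helarctos subtends ((Passer,Vespa),Helarctos) (3 taxa).
The MRCA of Vespa and Corvus is the root, subtending the entire tree (21 taxa).
The first is nested inside the second, so Vespa shares a more recent common ancestor with Helarctos.

Helarctos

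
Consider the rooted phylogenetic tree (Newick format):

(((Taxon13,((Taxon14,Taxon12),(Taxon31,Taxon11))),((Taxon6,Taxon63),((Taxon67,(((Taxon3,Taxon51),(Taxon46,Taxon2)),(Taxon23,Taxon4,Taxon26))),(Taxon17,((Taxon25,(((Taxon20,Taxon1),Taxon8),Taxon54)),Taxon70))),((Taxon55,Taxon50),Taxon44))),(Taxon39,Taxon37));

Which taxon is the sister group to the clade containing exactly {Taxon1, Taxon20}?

Taxon8

The clade containing exactly {Taxon1, Taxon20} attaches to the tree at the node subtending ((Taxon20,Taxon1),Taxon8).
The other lineage descending from that same node — the sister group — is the single tip Taxon8.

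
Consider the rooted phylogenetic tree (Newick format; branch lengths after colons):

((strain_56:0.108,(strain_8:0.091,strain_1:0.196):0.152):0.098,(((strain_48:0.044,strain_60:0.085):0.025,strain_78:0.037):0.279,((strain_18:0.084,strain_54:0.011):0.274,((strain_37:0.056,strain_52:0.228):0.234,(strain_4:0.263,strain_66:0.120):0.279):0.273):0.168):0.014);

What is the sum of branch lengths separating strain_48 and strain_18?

The path runs strain_48 → … → MRCA → … → strain_18; the MRCA is the node subtending (((strain_48,strain_60),strain_78),((strain_18,strain_54),((strain_37,strain_52),(strain_4,strain_66)))).
Branch lengths along that path: 0.044 + 0.025 + 0.279 + 0.168 + 0.274 + 0.084 = 0.874.

0.874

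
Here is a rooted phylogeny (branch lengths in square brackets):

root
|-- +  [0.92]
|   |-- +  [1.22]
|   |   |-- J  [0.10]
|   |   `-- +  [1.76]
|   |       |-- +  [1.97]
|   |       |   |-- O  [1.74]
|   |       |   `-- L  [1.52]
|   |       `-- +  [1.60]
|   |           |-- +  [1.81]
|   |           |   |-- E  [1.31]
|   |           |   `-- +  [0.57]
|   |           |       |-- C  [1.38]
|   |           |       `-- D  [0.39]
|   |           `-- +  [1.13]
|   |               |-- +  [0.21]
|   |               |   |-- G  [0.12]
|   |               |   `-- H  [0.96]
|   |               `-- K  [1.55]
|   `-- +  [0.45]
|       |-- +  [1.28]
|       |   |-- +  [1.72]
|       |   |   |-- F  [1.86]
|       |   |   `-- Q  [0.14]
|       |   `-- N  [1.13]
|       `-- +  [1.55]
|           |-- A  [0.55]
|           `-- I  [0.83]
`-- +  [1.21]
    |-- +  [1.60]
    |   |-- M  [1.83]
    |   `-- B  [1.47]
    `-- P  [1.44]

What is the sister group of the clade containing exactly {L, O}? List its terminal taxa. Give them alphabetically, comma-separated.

The clade containing exactly {L, O} attaches to the tree at the node subtending ((O,L),((E,(C,D)),((G,H),K))).
The other lineage descending from that same node — the sister group — is ((E,(C,D)),((G,H),K)); its 6 tips in alphabetical order are the answer.

C, D, E, G, H, K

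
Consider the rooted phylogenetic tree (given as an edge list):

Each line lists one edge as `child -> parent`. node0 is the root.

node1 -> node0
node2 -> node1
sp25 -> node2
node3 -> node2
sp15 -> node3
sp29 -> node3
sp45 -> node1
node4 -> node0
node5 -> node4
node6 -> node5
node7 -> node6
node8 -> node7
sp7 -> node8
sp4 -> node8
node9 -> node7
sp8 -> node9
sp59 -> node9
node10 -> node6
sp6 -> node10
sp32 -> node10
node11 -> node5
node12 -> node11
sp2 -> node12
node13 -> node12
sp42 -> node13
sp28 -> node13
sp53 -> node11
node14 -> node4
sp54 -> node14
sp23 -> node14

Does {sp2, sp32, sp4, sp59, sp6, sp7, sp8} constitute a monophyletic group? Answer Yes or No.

No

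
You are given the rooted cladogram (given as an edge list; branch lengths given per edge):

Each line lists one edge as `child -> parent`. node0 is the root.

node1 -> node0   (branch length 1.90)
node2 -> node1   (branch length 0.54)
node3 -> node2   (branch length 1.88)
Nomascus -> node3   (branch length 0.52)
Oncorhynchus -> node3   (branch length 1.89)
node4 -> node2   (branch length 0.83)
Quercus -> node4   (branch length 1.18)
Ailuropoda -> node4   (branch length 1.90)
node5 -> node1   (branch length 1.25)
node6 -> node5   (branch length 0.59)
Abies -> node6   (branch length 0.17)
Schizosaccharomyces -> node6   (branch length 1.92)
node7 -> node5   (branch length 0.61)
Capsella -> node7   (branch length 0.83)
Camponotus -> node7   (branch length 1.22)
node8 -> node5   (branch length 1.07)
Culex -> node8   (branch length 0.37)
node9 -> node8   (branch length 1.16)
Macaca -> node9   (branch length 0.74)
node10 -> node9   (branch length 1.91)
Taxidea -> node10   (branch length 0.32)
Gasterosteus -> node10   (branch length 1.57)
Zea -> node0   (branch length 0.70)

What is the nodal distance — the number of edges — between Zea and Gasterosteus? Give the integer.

7

The MRCA of Zea and Gasterosteus is the root of the tree.
From Zea up to that node: 1 branch. From Gasterosteus up to the same node: 6 branches. Total: 1 + 6 = 7.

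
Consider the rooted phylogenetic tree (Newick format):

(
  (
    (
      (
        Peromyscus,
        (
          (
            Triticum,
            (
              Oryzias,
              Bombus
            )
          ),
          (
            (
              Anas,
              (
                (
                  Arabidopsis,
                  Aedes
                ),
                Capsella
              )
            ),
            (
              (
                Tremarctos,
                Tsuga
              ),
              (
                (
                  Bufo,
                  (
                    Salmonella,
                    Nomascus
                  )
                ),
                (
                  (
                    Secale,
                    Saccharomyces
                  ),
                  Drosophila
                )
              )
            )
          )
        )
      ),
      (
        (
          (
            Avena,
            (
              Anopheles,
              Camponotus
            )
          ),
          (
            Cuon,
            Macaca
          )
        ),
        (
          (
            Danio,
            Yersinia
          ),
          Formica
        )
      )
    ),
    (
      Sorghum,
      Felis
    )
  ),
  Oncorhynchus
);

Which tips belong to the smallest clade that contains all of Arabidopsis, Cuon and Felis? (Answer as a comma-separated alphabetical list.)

Aedes, Anas, Anopheles, Arabidopsis, Avena, Bombus, Bufo, Camponotus, Capsella, Cuon, Danio, Drosophila, Felis, Formica, Macaca, Nomascus, Oryzias, Peromyscus, Saccharomyces, Salmonella, Secale, Sorghum, Tremarctos, Triticum, Tsuga, Yersinia

Tracing Arabidopsis: it sits inside (Arabidopsis,Aedes).
Tracing Cuon: it sits inside (Cuon,Macaca).
Tracing Felis: it sits inside (Sorghum,Felis).
The smallest clade enclosing all 3 is (((Peromyscus,((Triticum,(Oryzias,Bombus)),((Anas,((Arabidopsis,Aedes),Capsella)),((Tremarctos,Tsuga),((Bufo,(Salmonella,Nomascus)),((Secale,Saccharomyces),Drosophila)))))),(((Avena,(Anopheles,Camponotus)),(Cuon,Macaca)),((Danio,Yersinia),Formica))),(Sorghum,Felis)); the answer is its 26 terminal taxa in alphabetical order.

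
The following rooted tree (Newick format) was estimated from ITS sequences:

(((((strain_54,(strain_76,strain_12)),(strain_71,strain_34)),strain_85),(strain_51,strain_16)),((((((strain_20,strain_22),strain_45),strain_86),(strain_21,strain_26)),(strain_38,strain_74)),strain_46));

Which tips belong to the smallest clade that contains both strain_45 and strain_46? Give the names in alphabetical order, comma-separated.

strain_20, strain_21, strain_22, strain_26, strain_38, strain_45, strain_46, strain_74, strain_86

Tracing strain_45: it sits inside ((strain_20,strain_22),strain_45).
Tracing strain_46: it sits inside ((((((strain_20,strain_22),strain_45),strain_86),(strain_21,strain_26)),(strain_38,strain_74)),strain_46).
The smallest clade enclosing both is ((((((strain_20,strain_22),strain_45),strain_86),(strain_21,strain_26)),(strain_38,strain_74)),strain_46); the answer is its 9 terminal taxa in alphabetical order.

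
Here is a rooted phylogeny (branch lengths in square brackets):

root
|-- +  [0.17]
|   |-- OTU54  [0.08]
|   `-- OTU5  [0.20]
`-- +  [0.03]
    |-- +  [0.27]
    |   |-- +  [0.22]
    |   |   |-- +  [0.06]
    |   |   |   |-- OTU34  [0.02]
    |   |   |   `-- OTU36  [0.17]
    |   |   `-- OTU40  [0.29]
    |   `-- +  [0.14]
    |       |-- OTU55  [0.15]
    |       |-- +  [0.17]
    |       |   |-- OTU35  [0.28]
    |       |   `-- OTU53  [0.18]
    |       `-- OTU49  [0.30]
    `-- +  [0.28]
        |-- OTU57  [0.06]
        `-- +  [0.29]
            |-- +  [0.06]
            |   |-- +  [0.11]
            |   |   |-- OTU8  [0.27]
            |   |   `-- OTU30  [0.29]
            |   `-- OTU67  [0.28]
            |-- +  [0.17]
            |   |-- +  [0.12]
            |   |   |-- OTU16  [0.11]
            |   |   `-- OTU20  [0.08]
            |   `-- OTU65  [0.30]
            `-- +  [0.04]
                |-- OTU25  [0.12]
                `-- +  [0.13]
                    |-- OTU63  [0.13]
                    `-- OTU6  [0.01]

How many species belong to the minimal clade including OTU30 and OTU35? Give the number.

The MRCA of OTU30 and OTU35 is the node subtending ((((OTU34,OTU36),OTU40),(OTU55,(OTU35,OTU53),OTU49)),(OTU57,(((OTU8,OTU30),OTU67),((OTU16,OTU20),OTU65),(OTU25,(OTU63,OTU6))))).
That clade contains 17 terminal taxa: OTU16, OTU20, OTU25, OTU30, OTU34, OTU35, OTU36, OTU40, OTU49, OTU53, OTU55, OTU57, OTU6, OTU63, OTU65, OTU67, OTU8.

17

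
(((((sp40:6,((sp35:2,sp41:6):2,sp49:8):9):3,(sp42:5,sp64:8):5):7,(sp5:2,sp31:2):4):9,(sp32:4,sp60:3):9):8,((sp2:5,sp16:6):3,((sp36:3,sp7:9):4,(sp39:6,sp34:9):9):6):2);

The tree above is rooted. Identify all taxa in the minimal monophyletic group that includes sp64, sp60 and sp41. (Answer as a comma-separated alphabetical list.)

sp31, sp32, sp35, sp40, sp41, sp42, sp49, sp5, sp60, sp64

Tracing sp64: it sits inside (sp42,sp64).
Tracing sp60: it sits inside (sp32,sp60).
Tracing sp41: it sits inside (sp35,sp41).
The smallest clade enclosing all 3 is ((((sp40,((sp35,sp41),sp49)),(sp42,sp64)),(sp5,sp31)),(sp32,sp60)); the answer is its 10 terminal taxa in alphabetical order.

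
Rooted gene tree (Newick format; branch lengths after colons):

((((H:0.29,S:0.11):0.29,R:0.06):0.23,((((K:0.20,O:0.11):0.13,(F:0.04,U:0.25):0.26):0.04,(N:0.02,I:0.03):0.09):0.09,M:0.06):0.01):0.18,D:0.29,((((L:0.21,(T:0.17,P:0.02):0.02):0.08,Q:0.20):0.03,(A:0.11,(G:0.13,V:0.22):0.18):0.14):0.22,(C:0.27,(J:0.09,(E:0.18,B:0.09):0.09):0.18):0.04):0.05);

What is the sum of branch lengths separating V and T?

The path runs V → … → MRCA → … → T; the MRCA is the node subtending (((L,(T,P)),Q),(A,(G,V))).
Branch lengths along that path: 0.22 + 0.18 + 0.14 + 0.03 + 0.08 + 0.02 + 0.17 = 0.84.

0.84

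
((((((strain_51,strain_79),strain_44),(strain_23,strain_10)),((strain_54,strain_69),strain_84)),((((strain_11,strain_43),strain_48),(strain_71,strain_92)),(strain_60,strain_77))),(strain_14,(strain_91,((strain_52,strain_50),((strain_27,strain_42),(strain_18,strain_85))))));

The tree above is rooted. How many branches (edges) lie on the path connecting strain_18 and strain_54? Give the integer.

11

The MRCA of strain_18 and strain_54 is the root of the tree.
From strain_18 up to that node: 6 branches. From strain_54 up to the same node: 5 branches. Total: 6 + 5 = 11.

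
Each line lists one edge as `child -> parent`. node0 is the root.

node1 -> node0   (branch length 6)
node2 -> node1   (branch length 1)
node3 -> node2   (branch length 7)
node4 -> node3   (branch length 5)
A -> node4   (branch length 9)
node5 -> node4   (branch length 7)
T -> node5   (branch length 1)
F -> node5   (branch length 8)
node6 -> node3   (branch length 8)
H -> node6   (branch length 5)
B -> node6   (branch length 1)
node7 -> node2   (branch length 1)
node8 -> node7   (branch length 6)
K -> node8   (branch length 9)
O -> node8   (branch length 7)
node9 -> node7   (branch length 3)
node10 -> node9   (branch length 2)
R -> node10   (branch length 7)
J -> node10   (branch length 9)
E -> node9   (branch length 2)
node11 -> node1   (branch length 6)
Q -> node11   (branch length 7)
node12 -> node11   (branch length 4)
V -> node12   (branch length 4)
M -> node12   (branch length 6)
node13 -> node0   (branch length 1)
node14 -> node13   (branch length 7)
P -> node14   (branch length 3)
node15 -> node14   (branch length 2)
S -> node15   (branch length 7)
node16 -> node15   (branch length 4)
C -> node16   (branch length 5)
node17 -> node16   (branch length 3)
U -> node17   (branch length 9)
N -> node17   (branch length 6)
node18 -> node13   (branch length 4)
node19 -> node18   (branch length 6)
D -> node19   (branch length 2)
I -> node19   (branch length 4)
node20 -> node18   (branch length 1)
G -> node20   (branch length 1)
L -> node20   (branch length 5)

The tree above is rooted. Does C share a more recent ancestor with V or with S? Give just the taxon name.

The MRCA of C and S subtends (S,(C,(U,N))) (4 taxa).
The MRCA of C and V is the root, subtending the entire tree (22 taxa).
The first is nested inside the second, so C shares a more recent common ancestor with S.

S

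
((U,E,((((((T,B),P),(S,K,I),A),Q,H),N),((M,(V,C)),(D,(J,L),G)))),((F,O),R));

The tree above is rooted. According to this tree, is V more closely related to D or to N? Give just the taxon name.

D

The MRCA of V and D subtends ((M,(V,C)),(D,(J,L),G)) (7 taxa).
The MRCA of V and N subtends ((((((T,B),P),(S,K,I),A),Q,H),N),((M,(V,C)),(D,(J,L),G))) (17 taxa).
The first is nested inside the second, so V shares a more recent common ancestor with D.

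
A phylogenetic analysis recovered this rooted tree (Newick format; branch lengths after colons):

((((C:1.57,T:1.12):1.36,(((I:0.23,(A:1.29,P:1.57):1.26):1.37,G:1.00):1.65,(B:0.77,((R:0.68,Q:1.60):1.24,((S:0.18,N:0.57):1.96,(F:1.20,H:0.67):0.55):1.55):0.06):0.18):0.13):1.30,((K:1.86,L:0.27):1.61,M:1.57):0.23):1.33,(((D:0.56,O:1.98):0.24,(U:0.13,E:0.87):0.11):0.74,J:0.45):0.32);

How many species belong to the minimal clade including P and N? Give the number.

The MRCA of P and N is the node subtending (((I,(A,P)),G),(B,((R,Q),((S,N),(F,H))))).
That clade contains 11 terminal taxa: A, B, F, G, H, I, N, P, Q, R, S.

11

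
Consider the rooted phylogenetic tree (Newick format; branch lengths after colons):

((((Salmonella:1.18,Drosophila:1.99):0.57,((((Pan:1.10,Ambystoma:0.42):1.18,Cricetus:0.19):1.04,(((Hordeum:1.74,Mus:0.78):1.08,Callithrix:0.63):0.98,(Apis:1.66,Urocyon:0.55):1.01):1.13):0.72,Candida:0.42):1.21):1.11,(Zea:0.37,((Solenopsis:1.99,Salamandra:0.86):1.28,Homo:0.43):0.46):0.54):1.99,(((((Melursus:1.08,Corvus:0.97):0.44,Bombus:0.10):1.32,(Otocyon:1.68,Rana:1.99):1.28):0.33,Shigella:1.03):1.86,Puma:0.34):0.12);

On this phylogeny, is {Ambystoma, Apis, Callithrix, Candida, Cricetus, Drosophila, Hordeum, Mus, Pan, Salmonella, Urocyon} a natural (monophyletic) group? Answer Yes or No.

Yes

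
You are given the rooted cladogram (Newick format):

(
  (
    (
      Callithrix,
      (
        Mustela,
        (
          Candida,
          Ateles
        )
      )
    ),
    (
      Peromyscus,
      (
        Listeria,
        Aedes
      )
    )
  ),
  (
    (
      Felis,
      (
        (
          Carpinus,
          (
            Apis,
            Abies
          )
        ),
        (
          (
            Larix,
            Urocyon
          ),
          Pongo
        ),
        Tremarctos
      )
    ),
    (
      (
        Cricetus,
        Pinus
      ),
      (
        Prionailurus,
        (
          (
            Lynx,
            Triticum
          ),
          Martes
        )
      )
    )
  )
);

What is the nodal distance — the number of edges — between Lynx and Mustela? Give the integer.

10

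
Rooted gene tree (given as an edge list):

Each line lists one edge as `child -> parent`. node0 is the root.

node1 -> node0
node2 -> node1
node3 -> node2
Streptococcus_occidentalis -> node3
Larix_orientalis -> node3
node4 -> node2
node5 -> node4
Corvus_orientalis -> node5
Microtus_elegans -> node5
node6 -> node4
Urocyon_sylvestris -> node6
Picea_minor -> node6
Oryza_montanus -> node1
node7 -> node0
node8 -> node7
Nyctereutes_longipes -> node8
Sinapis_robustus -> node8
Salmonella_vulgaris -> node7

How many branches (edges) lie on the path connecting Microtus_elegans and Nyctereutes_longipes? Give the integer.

8

The MRCA of Microtus_elegans and Nyctereutes_longipes is the root of the tree.
From Microtus_elegans up to that node: 5 branches. From Nyctereutes_longipes up to the same node: 3 branches. Total: 5 + 3 = 8.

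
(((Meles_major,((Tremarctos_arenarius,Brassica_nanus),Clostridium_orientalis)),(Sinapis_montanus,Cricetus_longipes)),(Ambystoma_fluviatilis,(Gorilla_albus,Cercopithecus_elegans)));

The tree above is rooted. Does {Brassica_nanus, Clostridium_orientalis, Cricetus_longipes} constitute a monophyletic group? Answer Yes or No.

No

The MRCA of the listed taxa subtends ((Meles_major,((Tremarctos_arenarius,Brassica_nanus),Clostridium_orientalis)),(Sinapis_montanus,Cricetus_longipes)).
That clade also contains Meles_major, Sinapis_montanus, Tremarctos_arenarius, which are not in the proposed group, so the group is not monophyletic.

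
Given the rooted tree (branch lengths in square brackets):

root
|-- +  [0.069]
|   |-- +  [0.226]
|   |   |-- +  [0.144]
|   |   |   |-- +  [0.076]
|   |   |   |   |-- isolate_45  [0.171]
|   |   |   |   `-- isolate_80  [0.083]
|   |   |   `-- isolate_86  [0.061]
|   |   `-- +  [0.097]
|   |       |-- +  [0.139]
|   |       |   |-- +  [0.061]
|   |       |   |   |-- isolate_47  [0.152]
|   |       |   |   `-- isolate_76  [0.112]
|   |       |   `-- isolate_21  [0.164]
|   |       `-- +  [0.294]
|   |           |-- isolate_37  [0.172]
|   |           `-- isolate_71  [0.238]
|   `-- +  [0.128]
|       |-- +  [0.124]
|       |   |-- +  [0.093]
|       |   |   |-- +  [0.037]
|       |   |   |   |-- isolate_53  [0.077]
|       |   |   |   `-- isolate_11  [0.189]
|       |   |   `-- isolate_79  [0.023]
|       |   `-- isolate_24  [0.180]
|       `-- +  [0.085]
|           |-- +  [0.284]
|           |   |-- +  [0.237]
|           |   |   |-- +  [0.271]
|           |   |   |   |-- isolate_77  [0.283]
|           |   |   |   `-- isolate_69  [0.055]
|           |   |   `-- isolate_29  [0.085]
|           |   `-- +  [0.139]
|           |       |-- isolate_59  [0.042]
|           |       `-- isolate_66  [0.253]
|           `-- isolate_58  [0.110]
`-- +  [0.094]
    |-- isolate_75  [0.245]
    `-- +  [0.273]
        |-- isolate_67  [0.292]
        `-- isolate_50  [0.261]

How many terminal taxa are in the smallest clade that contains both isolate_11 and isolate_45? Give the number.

18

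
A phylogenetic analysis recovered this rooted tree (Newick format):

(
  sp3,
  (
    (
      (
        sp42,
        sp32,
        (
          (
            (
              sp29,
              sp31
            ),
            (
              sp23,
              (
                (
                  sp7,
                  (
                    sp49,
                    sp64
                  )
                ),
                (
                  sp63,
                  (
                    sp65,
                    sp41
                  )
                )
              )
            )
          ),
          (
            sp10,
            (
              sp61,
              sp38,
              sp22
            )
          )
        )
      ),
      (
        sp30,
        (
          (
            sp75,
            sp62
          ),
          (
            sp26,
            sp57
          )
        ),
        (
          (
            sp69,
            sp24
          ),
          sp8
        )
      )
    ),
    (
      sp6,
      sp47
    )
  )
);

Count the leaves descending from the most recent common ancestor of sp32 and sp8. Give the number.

23

The MRCA of sp32 and sp8 is the node subtending ((sp42,sp32,(((sp29,sp31),(sp23,((sp7,(sp49,sp64)),(sp63,(sp65,sp41))))),(sp10,(sp61,sp38,sp22)))),(sp30,((sp75,sp62),(sp26,sp57)),((sp69,sp24),sp8))).
That clade contains 23 terminal taxa: sp10, sp22, sp23, sp24, sp26, sp29, sp30, sp31, sp32, sp38, sp41, sp42, sp49, sp57, sp61, sp62, sp63, sp64, sp65, sp69, sp7, sp75, sp8.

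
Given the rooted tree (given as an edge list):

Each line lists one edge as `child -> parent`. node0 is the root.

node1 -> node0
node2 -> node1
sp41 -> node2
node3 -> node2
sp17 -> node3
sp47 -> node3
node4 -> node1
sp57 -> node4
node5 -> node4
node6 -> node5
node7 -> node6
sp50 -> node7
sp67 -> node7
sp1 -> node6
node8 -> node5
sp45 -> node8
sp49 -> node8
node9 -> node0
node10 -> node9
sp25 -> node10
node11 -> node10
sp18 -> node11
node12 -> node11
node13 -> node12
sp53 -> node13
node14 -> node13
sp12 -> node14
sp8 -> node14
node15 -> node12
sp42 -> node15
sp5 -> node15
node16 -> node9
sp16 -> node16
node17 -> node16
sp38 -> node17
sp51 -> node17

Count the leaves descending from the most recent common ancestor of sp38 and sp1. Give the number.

19

The MRCA of sp38 and sp1 is the root, so the clade is the entire tree.
That clade contains 19 terminal taxa: sp1, sp12, sp16, sp17, sp18, sp25, sp38, sp41, sp42, sp45, sp47, sp49, sp5, sp50, sp51, sp53, sp57, sp67, sp8.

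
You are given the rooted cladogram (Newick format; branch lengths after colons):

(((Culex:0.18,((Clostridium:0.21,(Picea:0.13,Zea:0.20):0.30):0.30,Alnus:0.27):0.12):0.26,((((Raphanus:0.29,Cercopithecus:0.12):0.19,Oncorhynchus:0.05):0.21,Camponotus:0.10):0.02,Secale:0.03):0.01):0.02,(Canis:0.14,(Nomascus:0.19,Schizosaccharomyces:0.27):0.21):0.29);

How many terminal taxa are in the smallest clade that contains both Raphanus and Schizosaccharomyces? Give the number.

13

The MRCA of Raphanus and Schizosaccharomyces is the root, so the clade is the entire tree.
That clade contains 13 terminal taxa: Alnus, Camponotus, Canis, Cercopithecus, Clostridium, Culex, Nomascus, Oncorhynchus, Picea, Raphanus, Schizosaccharomyces, Secale, Zea.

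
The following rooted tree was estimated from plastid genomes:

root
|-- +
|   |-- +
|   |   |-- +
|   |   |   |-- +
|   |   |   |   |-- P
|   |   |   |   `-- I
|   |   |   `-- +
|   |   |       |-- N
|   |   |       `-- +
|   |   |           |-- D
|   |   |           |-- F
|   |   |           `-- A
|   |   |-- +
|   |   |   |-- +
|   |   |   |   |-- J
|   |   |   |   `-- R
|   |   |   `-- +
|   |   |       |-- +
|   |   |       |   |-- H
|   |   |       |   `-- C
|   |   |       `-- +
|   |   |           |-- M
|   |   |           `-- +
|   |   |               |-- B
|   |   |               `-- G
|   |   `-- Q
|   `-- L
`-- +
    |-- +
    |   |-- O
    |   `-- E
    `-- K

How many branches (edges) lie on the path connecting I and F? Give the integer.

The MRCA of I and F is the node subtending ((P,I),(N,(D,F,A))).
From I up to that node: 2 branches. From F up to the same node: 3 branches. Total: 2 + 3 = 5.

5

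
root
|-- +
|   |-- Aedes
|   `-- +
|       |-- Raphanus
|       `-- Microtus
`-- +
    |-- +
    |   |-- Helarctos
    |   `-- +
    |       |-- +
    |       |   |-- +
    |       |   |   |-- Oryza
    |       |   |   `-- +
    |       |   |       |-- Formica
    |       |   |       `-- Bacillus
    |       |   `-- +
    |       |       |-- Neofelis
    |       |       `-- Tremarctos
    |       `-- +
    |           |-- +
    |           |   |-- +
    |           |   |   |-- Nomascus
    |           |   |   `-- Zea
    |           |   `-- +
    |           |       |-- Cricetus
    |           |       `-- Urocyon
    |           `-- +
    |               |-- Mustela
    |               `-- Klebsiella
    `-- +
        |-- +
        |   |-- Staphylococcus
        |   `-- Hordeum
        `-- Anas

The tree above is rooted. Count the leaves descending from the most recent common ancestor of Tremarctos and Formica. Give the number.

5

The MRCA of Tremarctos and Formica is the node subtending ((Oryza,(Formica,Bacillus)),(Neofelis,Tremarctos)).
That clade contains 5 terminal taxa: Bacillus, Formica, Neofelis, Oryza, Tremarctos.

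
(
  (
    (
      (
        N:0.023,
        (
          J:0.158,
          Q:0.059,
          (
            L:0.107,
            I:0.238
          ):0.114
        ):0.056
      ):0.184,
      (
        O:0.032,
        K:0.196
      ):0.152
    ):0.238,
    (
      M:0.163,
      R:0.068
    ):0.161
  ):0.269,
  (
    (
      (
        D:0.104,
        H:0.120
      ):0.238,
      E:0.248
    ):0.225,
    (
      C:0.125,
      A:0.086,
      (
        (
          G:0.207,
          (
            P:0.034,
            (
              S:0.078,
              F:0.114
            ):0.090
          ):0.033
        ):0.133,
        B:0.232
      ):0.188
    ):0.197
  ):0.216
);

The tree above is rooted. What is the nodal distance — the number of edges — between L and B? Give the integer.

The MRCA of L and B is the root of the tree.
From L up to that node: 6 branches. From B up to the same node: 4 branches. Total: 6 + 4 = 10.

10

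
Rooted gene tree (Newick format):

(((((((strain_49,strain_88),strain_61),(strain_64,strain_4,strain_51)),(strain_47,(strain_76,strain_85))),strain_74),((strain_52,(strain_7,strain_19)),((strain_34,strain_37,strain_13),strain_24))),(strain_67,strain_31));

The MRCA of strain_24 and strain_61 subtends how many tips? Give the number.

The MRCA of strain_24 and strain_61 is the node subtending ((((((strain_49,strain_88),strain_61),(strain_64,strain_4,strain_51)),(strain_47,(strain_76,strain_85))),strain_74),((strain_52,(strain_7,strain_19)),((strain_34,strain_37,strain_13),strain_24))).
That clade contains 17 terminal taxa: strain_13, strain_19, strain_24, strain_34, strain_37, strain_4, strain_47, strain_49, strain_51, strain_52, strain_61, strain_64, strain_7, strain_74, strain_76, strain_85, strain_88.

17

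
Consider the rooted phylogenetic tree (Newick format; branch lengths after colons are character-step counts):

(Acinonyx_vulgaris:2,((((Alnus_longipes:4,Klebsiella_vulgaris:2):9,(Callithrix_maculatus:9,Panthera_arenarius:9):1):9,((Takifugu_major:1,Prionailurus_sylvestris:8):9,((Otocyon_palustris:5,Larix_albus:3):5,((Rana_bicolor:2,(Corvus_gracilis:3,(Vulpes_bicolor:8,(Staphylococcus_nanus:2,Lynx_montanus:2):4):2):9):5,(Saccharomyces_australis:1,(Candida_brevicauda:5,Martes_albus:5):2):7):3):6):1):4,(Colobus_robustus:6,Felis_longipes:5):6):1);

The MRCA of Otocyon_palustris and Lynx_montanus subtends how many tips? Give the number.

10

The MRCA of Otocyon_palustris and Lynx_montanus is the node subtending ((Otocyon_palustris,Larix_albus),((Rana_bicolor,(Corvus_gracilis,(Vulpes_bicolor,(Staphylococcus_nanus,Lynx_montanus)))),(Saccharomyces_australis,(Candida_brevicauda,Martes_albus)))).
That clade contains 10 terminal taxa: Candida_brevicauda, Corvus_gracilis, Larix_albus, Lynx_montanus, Martes_albus, Otocyon_palustris, Rana_bicolor, Saccharomyces_australis, Staphylococcus_nanus, Vulpes_bicolor.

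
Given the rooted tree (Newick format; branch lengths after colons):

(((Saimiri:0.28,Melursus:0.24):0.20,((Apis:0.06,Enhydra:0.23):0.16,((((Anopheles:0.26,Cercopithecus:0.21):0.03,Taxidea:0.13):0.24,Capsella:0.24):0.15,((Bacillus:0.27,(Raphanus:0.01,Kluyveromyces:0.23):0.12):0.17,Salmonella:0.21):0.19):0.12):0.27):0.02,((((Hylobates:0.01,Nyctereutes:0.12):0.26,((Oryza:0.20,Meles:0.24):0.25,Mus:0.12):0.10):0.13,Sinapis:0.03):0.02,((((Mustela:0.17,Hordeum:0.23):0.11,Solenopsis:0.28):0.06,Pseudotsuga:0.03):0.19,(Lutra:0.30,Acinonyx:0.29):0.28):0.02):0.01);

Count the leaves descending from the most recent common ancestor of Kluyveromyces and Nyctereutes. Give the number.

24

The MRCA of Kluyveromyces and Nyctereutes is the root, so the clade is the entire tree.
That clade contains 24 terminal taxa: Acinonyx, Anopheles, Apis, Bacillus, Capsella, Cercopithecus, Enhydra, Hordeum, Hylobates, Kluyveromyces, Lutra, Meles, Melursus, Mus, Mustela, Nyctereutes, Oryza, Pseudotsuga, Raphanus, Saimiri, Salmonella, Sinapis, Solenopsis, Taxidea.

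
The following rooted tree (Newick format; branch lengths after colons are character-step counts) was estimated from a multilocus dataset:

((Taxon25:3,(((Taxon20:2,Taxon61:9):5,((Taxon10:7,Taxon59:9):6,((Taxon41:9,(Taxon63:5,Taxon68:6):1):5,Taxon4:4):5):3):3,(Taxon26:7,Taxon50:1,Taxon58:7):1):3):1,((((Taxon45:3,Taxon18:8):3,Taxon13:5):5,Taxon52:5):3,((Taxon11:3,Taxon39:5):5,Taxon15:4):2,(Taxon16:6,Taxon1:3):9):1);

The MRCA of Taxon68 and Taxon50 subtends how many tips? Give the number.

The MRCA of Taxon68 and Taxon50 is the node subtending (((Taxon20,Taxon61),((Taxon10,Taxon59),((Taxon41,(Taxon63,Taxon68)),Taxon4))),(Taxon26,Taxon50,Taxon58)).
That clade contains 11 terminal taxa: Taxon10, Taxon20, Taxon26, Taxon4, Taxon41, Taxon50, Taxon58, Taxon59, Taxon61, Taxon63, Taxon68.

11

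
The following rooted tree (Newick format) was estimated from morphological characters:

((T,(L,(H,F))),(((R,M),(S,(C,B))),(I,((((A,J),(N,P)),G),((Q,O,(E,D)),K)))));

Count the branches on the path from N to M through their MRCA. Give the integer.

9

The MRCA of N and M is the node subtending (((R,M),(S,(C,B))),(I,((((A,J),(N,P)),G),((Q,O,(E,D)),K)))).
From N up to that node: 6 branches. From M up to the same node: 3 branches. Total: 6 + 3 = 9.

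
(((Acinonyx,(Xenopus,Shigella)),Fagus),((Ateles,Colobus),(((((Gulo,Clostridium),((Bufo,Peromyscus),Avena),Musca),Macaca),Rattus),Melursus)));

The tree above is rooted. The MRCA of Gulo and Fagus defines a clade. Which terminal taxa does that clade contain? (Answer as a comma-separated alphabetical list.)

Tracing Gulo: it sits inside (Gulo,Clostridium).
Tracing Fagus: it sits inside ((Acinonyx,(Xenopus,Shigella)),Fagus).
The smallest clade enclosing both is the whole tree (their MRCA is the root), so the answer is all 15 tips in alphabetical order.

Acinonyx, Ateles, Avena, Bufo, Clostridium, Colobus, Fagus, Gulo, Macaca, Melursus, Musca, Peromyscus, Rattus, Shigella, Xenopus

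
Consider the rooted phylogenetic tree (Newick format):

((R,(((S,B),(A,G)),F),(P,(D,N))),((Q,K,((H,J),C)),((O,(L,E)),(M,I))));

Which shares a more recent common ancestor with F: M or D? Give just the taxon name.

The MRCA of F and D subtends (R,(((S,B),(A,G)),F),(P,(D,N))) (9 taxa).
The MRCA of F and M is the root, subtending the entire tree (19 taxa).
The first is nested inside the second, so F shares a more recent common ancestor with D.

D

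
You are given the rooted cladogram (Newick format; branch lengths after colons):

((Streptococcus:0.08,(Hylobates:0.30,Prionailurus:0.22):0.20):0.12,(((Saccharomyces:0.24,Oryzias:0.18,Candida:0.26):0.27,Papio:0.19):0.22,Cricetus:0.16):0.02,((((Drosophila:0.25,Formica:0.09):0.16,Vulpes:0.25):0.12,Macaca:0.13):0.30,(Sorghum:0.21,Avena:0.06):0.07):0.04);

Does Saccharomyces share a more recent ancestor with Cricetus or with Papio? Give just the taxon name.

The MRCA of Saccharomyces and Papio subtends ((Saccharomyces,Oryzias,Candida),Papio) (4 taxa).
The MRCA of Saccharomyces and Cricetus subtends (((Saccharomyces,Oryzias,Candida),Papio),Cricetus) (5 taxa).
The first is nested inside the second, so Saccharomyces shares a more recent common ancestor with Papio.

Papio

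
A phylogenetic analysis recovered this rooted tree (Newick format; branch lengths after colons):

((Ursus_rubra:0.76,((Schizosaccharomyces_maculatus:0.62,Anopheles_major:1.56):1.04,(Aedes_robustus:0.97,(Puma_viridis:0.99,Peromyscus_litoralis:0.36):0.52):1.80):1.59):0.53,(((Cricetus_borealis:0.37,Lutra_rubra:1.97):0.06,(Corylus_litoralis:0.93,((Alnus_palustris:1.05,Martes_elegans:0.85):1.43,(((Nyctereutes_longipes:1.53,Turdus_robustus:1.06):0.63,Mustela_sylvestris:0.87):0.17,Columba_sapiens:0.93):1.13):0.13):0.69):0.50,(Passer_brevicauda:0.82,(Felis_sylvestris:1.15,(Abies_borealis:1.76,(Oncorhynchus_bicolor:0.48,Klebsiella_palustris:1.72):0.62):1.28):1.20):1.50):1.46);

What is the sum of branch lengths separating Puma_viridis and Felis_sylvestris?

The path runs Puma_viridis → … → MRCA → … → Felis_sylvestris; the MRCA is the root of the tree.
Branch lengths along that path: 0.99 + 0.52 + 1.80 + 1.59 + 0.53 + 1.46 + 1.50 + 1.20 + 1.15 = 10.74.

10.74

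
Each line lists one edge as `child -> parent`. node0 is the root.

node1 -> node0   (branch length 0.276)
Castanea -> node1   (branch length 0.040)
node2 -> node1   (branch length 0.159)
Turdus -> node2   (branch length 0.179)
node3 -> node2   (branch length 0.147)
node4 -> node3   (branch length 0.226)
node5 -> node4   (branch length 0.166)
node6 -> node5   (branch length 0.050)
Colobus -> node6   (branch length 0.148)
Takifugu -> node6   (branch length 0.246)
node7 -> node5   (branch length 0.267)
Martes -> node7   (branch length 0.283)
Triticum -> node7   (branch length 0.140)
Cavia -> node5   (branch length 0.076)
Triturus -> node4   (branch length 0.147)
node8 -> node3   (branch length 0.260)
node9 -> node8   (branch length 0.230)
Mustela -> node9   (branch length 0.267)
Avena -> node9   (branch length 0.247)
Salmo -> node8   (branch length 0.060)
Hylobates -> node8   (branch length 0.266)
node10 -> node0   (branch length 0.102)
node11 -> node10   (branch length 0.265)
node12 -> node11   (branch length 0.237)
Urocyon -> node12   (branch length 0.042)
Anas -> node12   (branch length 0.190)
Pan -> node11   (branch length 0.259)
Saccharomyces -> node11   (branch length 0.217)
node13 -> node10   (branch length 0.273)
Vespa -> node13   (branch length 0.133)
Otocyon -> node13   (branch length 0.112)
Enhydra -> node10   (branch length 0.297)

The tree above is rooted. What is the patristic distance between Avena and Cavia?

The path runs Avena → … → MRCA → … → Cavia; the MRCA is the node subtending ((((Colobus,Takifugu),(Martes,Triticum),Cavia),Triturus),((Mustela,Avena),Salmo,Hylobates)).
Branch lengths along that path: 0.247 + 0.230 + 0.260 + 0.226 + 0.166 + 0.076 = 1.205.

1.205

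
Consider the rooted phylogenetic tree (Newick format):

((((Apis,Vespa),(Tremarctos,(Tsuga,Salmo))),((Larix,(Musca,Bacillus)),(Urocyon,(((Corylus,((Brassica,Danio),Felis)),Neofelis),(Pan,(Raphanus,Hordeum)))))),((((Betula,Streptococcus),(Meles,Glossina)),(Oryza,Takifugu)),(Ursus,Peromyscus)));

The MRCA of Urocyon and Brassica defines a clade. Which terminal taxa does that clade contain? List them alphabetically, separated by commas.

Brassica, Corylus, Danio, Felis, Hordeum, Neofelis, Pan, Raphanus, Urocyon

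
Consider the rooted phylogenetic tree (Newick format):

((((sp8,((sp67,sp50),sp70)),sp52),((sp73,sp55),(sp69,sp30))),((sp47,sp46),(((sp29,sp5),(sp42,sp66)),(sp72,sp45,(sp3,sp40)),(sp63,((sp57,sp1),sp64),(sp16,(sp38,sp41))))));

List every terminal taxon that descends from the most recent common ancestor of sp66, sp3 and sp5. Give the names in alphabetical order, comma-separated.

Tracing sp66: it sits inside (sp42,sp66).
Tracing sp3: it sits inside (sp3,sp40).
Tracing sp5: it sits inside (sp29,sp5).
The smallest clade enclosing all 3 is (((sp29,sp5),(sp42,sp66)),(sp72,sp45,(sp3,sp40)),(sp63,((sp57,sp1),sp64),(sp16,(sp38,sp41)))); the answer is its 15 terminal taxa in alphabetical order.

sp1, sp16, sp29, sp3, sp38, sp40, sp41, sp42, sp45, sp5, sp57, sp63, sp64, sp66, sp72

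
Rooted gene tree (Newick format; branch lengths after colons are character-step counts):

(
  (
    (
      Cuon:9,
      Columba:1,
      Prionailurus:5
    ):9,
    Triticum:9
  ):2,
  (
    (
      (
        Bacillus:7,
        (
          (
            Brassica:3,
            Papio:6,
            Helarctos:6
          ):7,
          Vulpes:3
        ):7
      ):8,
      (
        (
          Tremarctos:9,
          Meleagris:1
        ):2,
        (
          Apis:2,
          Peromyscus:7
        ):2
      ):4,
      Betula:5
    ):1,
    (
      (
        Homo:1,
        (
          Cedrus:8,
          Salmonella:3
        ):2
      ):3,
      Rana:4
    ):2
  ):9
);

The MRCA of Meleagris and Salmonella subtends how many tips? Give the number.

The MRCA of Meleagris and Salmonella is the node subtending (((Bacillus,((Brassica,Papio,Helarctos),Vulpes)),((Tremarctos,Meleagris),(Apis,Peromyscus)),Betula),((Homo,(Cedrus,Salmonella)),Rana)).
That clade contains 14 terminal taxa: Apis, Bacillus, Betula, Brassica, Cedrus, Helarctos, Homo, Meleagris, Papio, Peromyscus, Rana, Salmonella, Tremarctos, Vulpes.

14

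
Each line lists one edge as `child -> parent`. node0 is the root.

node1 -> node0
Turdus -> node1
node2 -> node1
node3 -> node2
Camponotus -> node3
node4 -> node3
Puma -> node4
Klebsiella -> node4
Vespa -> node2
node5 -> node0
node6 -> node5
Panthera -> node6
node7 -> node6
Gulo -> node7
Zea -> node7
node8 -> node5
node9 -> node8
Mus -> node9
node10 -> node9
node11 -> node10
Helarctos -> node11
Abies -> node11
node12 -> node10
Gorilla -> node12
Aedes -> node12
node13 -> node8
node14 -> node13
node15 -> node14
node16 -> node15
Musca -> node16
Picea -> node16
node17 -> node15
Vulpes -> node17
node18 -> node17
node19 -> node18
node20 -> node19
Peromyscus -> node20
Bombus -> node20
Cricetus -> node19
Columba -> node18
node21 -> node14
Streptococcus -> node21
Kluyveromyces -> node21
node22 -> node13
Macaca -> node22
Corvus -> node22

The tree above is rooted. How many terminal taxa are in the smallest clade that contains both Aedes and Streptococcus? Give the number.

The MRCA of Aedes and Streptococcus is the node subtending ((Mus,((Helarctos,Abies),(Gorilla,Aedes))),((((Musca,Picea),(Vulpes,(((Peromyscus,Bombus),Cricetus),Columba))),(Streptococcus,Kluyveromyces)),(Macaca,Corvus))).
That clade contains 16 terminal taxa: Abies, Aedes, Bombus, Columba, Corvus, Cricetus, Gorilla, Helarctos, Kluyveromyces, Macaca, Mus, Musca, Peromyscus, Picea, Streptococcus, Vulpes.

16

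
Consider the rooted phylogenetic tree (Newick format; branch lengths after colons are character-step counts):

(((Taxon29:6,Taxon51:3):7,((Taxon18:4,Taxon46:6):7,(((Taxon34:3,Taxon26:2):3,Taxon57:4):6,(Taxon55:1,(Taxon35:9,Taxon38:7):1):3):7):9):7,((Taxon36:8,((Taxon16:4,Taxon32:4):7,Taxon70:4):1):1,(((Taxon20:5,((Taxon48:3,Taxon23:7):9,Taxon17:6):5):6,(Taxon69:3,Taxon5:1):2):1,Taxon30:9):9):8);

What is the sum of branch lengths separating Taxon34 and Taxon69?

58

The path runs Taxon34 → … → MRCA → … → Taxon69; the MRCA is the root of the tree.
Branch lengths along that path: 3 + 3 + 6 + 7 + 9 + 7 + 8 + 9 + 1 + 2 + 3 = 58.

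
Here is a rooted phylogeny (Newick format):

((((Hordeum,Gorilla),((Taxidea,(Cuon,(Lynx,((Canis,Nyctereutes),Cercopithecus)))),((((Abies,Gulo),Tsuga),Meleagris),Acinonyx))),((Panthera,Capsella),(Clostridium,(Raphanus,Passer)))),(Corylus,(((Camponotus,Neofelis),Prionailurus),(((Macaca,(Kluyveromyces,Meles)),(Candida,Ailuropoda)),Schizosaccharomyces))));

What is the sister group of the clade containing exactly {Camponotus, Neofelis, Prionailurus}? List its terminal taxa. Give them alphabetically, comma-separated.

The clade containing exactly {Camponotus, Neofelis, Prionailurus} attaches to the tree at the node subtending (((Camponotus,Neofelis),Prionailurus),(((Macaca,(Kluyveromyces,Meles)),(Candida,Ailuropoda)),Schizosaccharomyces)).
The other lineage descending from that same node — the sister group — is (((Macaca,(Kluyveromyces,Meles)),(Candida,Ailuropoda)),Schizosaccharomyces); its 6 tips in alphabetical order are the answer.

Ailuropoda, Candida, Kluyveromyces, Macaca, Meles, Schizosaccharomyces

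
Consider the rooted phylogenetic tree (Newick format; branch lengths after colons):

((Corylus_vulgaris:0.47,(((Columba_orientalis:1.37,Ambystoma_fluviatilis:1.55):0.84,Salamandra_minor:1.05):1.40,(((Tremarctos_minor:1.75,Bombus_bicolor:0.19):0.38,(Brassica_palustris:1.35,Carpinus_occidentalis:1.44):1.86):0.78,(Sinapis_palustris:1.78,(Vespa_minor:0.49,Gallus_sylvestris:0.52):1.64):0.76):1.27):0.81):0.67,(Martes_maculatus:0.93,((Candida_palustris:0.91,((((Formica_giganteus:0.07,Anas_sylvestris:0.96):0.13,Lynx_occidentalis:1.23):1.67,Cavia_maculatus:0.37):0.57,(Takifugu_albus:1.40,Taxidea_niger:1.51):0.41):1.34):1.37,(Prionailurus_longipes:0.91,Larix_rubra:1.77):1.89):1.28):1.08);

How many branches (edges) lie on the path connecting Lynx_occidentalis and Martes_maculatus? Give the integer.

The MRCA of Lynx_occidentalis and Martes_maculatus is the node subtending (Martes_maculatus,((Candida_palustris,((((Formica_giganteus,Anas_sylvestris),Lynx_occidentalis),Cavia_maculatus),(Takifugu_albus,Taxidea_niger))),(Prionailurus_longipes,Larix_rubra))).
From Lynx_occidentalis up to that node: 6 branches. From Martes_maculatus up to the same node: 1 branch. Total: 6 + 1 = 7.

7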